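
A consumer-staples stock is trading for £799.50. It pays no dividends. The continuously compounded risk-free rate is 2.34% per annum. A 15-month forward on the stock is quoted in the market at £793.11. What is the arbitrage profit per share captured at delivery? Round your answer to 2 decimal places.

Fair forward: F* = S·e^(carry·T), with carry = r = 0.0234
F* = 799.50 · e^(0.0234 × 15/12) = 799.50 · e^0.029250 = 799.50 × 1.029682 = £823.2308
Market £793.11 < fair £823.2308: forward underpriced → reverse cash-and-carry (short spot, go long the forward).
At maturity, profit = |F_mkt − F*| = |793.11 − 823.2308| = £30.12 per share

£30.12 per share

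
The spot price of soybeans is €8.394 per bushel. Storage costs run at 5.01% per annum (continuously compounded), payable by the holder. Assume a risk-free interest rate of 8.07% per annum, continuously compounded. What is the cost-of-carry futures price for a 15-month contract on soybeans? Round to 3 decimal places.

€9.885 per bushel

Net carry = r + u − y = 0.0807 + 0.0501 − 0.0000 = 0.1308
F = S·e^((r+u−y)T) = 8.394 · e^(0.1308 × 15/12) = 8.394 · e^0.163500
= 8.394 × 1.177625 = €9.885 per bushel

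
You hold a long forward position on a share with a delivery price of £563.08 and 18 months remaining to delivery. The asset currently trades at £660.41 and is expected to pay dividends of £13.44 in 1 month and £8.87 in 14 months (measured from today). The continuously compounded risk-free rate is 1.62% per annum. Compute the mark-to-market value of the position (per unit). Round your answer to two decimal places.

PV(remaining dividends) I = 13.44·e^(−0.0162·1/12) + 8.87·e^(−0.0162·14/12) = 22.1258
Current forward F = (S − I)·e^(rT) = (660.41 − 22.1258)·e^(0.0162·18/12) = 638.2842 × 1.024598 = 653.9847
Value (long) = (F − K)·e^(−rT) = (653.9847 − 563.08) × 0.975993 = 88.7224
Value = £88.72

£88.72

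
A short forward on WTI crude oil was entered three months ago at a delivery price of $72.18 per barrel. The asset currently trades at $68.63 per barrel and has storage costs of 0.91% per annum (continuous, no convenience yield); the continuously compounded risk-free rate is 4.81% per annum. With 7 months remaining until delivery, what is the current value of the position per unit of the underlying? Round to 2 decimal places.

Current fair forward for the remaining 7 months: F = S·e^((r + u)·T), (r + u) = 0.0481 + 0.0091 = 0.0572
F = 68.63 · e^(0.0572 × 7/12) = 68.63 × 1.033930 = 70.9586
Value of long forward = (F − K)·e^(−rT) = (70.9586 − 72.18) · e^(−0.0481·7/12)
= -1.2214 × 0.972332 = -1.19
Short position value = −(long value) = $1.19

$1.19 per barrel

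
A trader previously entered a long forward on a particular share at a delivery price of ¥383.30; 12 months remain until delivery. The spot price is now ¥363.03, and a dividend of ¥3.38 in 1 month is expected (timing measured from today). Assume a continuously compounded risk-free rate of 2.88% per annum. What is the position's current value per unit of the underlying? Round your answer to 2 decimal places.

PV(remaining dividends) I = 3.38·e^(−0.0288·1/12) = 3.3719
Current forward F = (S − I)·e^(rT) = (363.03 − 3.3719)·e^(0.0288·12/12) = 359.6581 × 1.029219 = 370.1670
Value (long) = (F − K)·e^(−rT) = (370.1670 − 383.30) × 0.971611 = -12.7602
Value = -¥12.76

-¥12.76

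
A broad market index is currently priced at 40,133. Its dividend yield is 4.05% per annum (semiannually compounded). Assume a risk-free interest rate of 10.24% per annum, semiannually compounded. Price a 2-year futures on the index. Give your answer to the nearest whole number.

45,229

F = S · (1+r/2)^(2T) / (1+q/2)^(2T)
= 40133 × 1.221072 / 1.083494 = 40133 × 1.126976
F = 45,229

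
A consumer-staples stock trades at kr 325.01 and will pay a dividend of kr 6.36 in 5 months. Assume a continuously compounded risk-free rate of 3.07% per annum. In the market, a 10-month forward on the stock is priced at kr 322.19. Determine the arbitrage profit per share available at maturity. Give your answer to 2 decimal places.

PV(dividends) I = 6.36·e^(−0.0307·5/12) = 6.2792
Fair forward F* = (S − I)·e^(rT) = (325.01 − 6.2792)·e^0.025583 = 318.7308 × 1.025913 = 326.9901
Market kr 322.19 < fair 326.9901: forward underpriced → reverse cash-and-carry (short the stock, invest proceeds at r, pay the dividends, go long the forward).
Profit at T = |F_mkt − F*| = |322.19 − 326.9901| = kr 4.80 per share

kr 4.80 per share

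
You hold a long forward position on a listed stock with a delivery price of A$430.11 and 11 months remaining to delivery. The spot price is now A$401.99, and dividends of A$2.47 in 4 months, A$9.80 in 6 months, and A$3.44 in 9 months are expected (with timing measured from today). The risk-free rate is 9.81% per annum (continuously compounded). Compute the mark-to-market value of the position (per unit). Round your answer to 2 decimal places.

PV(remaining dividends) I = 2.47·e^(−0.0981·4/12) + 9.80·e^(−0.0981·6/12) + 3.44·e^(−0.0981·9/12) = 14.9174
Current forward F = (S − I)·e^(rT) = (401.99 − 14.9174)·e^(0.0981·11/12) = 387.0726 × 1.094092 = 423.4930
Value (long) = (F − K)·e^(−rT) = (423.4930 − 430.11) × 0.914000 = -6.0479
Value = -A$6.05

-A$6.05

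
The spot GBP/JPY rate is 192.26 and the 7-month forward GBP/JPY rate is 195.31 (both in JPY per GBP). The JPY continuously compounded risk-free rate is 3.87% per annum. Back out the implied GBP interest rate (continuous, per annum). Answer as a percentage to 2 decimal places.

1.17%

F = S·e^((r_JPY − r_GBP)T) ⇒ r_GBP = r_JPY − ln(F/S)/T
ln(195.31/192.26) = 0.015739; /(7/12) = 0.026981
r_GBP = 0.0387 − 0.026981 = 0.011719
r_GBP = 1.17%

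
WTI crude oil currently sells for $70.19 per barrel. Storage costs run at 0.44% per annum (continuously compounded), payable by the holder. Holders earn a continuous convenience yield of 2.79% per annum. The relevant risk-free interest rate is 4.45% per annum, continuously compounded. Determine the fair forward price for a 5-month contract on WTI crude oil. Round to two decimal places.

Net carry = r + u − y = 0.0445 + 0.0044 − 0.0279 = 0.0210
F = S·e^((r+u−y)T) = 70.19 · e^(0.0210 × 5/12) = 70.19 · e^0.008750
= 70.19 × 1.008788 = $70.81 per barrel

$70.81 per barrel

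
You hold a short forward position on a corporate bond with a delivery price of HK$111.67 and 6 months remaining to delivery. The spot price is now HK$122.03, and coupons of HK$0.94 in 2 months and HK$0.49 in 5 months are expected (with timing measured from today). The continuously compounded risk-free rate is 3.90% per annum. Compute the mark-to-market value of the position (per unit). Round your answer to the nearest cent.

PV(remaining coupons) I = 0.94·e^(−0.0390·2/12) + 0.49·e^(−0.0390·5/12) = 1.4160
Current forward F = (S − I)·e^(rT) = (122.03 − 1.4160)·e^(0.0390·6/12) = 120.6140 × 1.019691 = 122.9890
Value (long) = (F − K)·e^(−rT) = (122.9890 − 111.67) × 0.980689 = 11.1004
Short position value = −(long value) = -HK$11.10

-HK$11.10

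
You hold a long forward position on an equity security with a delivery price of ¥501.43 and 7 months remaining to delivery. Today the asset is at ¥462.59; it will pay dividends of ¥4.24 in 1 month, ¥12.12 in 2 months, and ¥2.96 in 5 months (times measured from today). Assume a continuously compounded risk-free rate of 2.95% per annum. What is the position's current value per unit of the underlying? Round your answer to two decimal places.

-¥49.50

PV(remaining dividends) I = 4.24·e^(−0.0295·1/12) + 12.12·e^(−0.0295·2/12) + 2.96·e^(−0.0295·5/12) = 19.2140
Current forward F = (S − I)·e^(rT) = (462.59 − 19.2140)·e^(0.0295·7/12) = 443.3760 × 1.017357 = 451.0717
Value (long) = (F − K)·e^(−rT) = (451.0717 − 501.43) × 0.982939 = -49.4991
Value = -¥49.50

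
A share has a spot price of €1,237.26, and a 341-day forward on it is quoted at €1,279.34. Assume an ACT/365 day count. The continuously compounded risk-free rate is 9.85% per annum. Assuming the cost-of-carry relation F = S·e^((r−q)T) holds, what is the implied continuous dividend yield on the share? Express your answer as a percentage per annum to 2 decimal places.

6.27%

From F = S·e^((r−q)T): (r − q) = ln(F/S)/T
ln(1279.34/1237.26) = ln(1.034011) = 0.033445
(r − q) = 0.033445 / (341/365) = 0.035799
q = r − ln(F/S)/T = 0.0985 − 0.035799 = 0.062701
q = 6.27%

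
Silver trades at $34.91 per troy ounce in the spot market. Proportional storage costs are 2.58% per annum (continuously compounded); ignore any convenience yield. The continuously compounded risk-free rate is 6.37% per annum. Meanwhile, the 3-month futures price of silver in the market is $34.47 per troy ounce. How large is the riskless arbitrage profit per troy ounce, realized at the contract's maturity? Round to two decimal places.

$1.23 per troy ounce

Fair futures: F* = S·e^(carry·T), with carry = (r + u) = 0.0637 + 0.0258 = 0.0895
F* = 34.91 · e^(0.0895 × 3/12) = 34.91 · e^0.022375 = 34.91 × 1.022627 = $35.6999
Market $34.47 < fair $35.6999: forward underpriced → reverse cash-and-carry (short spot, go long the forward).
At maturity, profit = |F_mkt − F*| = |34.47 − 35.6999| = $1.23 per troy ounce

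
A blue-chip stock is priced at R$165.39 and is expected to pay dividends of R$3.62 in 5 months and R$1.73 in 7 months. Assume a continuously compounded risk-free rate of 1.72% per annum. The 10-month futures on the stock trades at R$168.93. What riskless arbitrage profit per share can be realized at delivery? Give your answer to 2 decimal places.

PV(dividends) I = 3.62·e^(−0.0172·5/12) + 1.73·e^(−0.0172·7/12) = 5.3069
Fair futures F* = (S − I)·e^(rT) = (165.39 − 5.3069)·e^0.014333 = 160.0831 × 1.014436 = 162.3941
Market R$168.93 > fair 162.3941: forward overpriced → cash-and-carry (borrow at r, buy the stock and collect the dividends, short the forward).
Profit at T = |F_mkt − F*| = |168.93 − 162.3941| = R$6.54 per share

R$6.54 per share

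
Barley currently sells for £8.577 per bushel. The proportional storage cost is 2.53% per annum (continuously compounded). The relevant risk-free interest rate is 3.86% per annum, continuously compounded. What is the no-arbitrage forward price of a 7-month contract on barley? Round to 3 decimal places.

£8.903 per bushel

Net carry = r + u − y = 0.0386 + 0.0253 − 0.0000 = 0.0639
F = S·e^((r+u−y)T) = 8.577 · e^(0.0639 × 7/12) = 8.577 · e^0.037275
= 8.577 × 1.037978 = £8.903 per bushel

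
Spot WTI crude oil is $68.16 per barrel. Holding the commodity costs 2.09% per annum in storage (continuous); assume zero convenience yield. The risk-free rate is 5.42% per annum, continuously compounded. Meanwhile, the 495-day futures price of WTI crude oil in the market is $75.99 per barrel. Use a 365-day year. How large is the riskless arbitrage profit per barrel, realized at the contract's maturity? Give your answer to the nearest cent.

Fair futures: F* = S·e^(carry·T), with carry = (r + u) = 0.0542 + 0.0209 = 0.0751
F* = 68.16 · e^(0.0751 × 495/365) = 68.16 · e^0.101848 = 68.16 × 1.107215 = $75.4678
Market $75.99 > fair $75.4678: forward overpriced → cash-and-carry (buy spot, short the forward).
At maturity, profit = |F_mkt − F*| = |75.99 − 75.4678| = $0.52 per barrel

$0.52 per barrel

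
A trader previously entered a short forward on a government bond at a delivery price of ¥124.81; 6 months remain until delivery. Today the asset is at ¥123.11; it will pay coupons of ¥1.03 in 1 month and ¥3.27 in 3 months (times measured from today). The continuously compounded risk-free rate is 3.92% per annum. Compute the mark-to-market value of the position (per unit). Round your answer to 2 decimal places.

PV(remaining coupons) I = 1.03·e^(−0.0392·1/12) + 3.27·e^(−0.0392·3/12) = 4.2648
Current forward F = (S − I)·e^(rT) = (123.11 − 4.2648)·e^(0.0392·6/12) = 118.8452 × 1.019793 = 121.1975
Value (long) = (F − K)·e^(−rT) = (121.1975 − 124.81) × 0.980591 = -3.5424
Short position value = −(long value) = ¥3.54

¥3.54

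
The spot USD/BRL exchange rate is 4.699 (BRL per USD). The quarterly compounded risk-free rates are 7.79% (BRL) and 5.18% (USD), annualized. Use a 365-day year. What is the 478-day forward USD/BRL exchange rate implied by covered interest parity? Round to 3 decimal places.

4.860

By covered interest parity, F = S · (1+r_BRL/4)^(4T) / (1+r_USD/4)^(4T)
= 4.699 × 1.106317 / 1.069725 = 4.699 × 1.034207
F = 4.860 BRL per USD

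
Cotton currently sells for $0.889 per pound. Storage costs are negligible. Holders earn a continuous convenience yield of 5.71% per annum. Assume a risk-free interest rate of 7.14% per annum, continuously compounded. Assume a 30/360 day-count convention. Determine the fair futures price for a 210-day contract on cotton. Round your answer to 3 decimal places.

Net carry = r + u − y = 0.0714 + 0.0000 − 0.0571 = 0.0143
F = S·e^((r+u−y)T) = 0.889 · e^(0.0143 × 210/360) = 0.889 · e^0.008342
= 0.889 × 1.008377 = $0.896 per pound

$0.896 per pound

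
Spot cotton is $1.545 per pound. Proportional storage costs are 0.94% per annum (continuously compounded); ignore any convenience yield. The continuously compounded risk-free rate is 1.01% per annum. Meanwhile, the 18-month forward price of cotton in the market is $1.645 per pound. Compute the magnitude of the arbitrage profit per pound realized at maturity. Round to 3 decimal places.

$0.054 per pound

Fair forward: F* = S·e^(carry·T), with carry = (r + u) = 0.0101 + 0.0094 = 0.0195
F* = 1.545 · e^(0.0195 × 18/12) = 1.545 · e^0.029250 = 1.545 × 1.029682 = $1.5909
Market $1.645 > fair $1.5909: forward overpriced → cash-and-carry (buy spot, short the forward).
At maturity, profit = |F_mkt − F*| = |1.645 − 1.5909| = $0.054 per pound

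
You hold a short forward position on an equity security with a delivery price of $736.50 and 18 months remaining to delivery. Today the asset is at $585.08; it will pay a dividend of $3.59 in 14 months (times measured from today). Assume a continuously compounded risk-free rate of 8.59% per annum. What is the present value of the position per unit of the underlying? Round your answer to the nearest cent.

PV(remaining dividends) I = 3.59·e^(−0.0859·14/12) = 3.2477
Current forward F = (S − I)·e^(rT) = (585.08 − 3.2477)·e^(0.0859·18/12) = 581.8323 × 1.137519 = 661.8453
Value (long) = (F − K)·e^(−rT) = (661.8453 − 736.50) × 0.879106 = -65.6294
Short position value = −(long value) = $65.63

$65.63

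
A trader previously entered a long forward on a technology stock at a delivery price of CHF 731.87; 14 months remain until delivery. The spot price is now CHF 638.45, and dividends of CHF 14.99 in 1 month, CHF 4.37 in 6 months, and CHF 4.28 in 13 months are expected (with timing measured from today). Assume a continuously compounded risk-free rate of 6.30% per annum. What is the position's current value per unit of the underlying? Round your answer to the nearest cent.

-CHF 64.70

PV(remaining dividends) I = 14.99·e^(−0.0630·1/12) + 4.37·e^(−0.0630·6/12) + 4.28·e^(−0.0630·13/12) = 23.1436
Current forward F = (S − I)·e^(rT) = (638.45 − 23.1436)·e^(0.0630·14/12) = 615.3064 × 1.076269 = 662.2352
Value (long) = (F − K)·e^(−rT) = (662.2352 − 731.87) × 0.929136 = -64.7002
Value = -CHF 64.70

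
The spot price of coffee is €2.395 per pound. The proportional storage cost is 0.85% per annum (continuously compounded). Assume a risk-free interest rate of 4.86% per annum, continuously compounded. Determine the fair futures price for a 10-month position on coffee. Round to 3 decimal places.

Net carry = r + u − y = 0.0486 + 0.0085 − 0.0000 = 0.0571
F = S·e^((r+u−y)T) = 2.395 · e^(0.0571 × 10/12) = 2.395 · e^0.047583
= 2.395 × 1.048733 = €2.512 per pound

€2.512 per pound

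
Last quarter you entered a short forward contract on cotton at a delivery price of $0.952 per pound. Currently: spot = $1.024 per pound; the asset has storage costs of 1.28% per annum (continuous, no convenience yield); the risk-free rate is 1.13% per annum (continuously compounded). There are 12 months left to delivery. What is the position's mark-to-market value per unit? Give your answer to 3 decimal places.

Current fair forward for the remaining 12 months: F = S·e^((r + u)·T), (r + u) = 0.0113 + 0.0128 = 0.0241
F = 1.024 · e^(0.0241 × 12/12) = 1.024 × 1.024393 = 1.0490
Value of long forward = (F − K)·e^(−rT) = (1.0490 − 0.952) · e^(−0.0113·12/12)
= 0.0970 × 0.988764 = 0.096
Short position value = −(long value) = -$0.096

-$0.096 per pound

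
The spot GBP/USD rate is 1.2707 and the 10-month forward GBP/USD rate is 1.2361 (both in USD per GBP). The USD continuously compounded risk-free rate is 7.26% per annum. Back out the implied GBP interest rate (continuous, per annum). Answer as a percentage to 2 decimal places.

F = S·e^((r_USD − r_GBP)T) ⇒ r_GBP = r_USD − ln(F/S)/T
ln(1.2361/1.2707) = -0.027607; /(10/12) = -0.033128
r_GBP = 0.0726 + 0.033128 = 0.105728
r_GBP = 10.57%

10.57%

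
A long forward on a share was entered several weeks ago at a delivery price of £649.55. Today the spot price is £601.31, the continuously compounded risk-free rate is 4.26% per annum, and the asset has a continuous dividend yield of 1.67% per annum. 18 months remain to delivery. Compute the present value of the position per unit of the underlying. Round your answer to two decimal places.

-£22.91

Current fair forward for the remaining 18 months: F = S·e^((r − q)·T), (r − q) = 0.0426 − 0.0167 = 0.0259
F = 601.31 · e^(0.0259 × 18/12) = 601.31 × 1.039615 = 625.1309
Value of long forward = (F − K)·e^(−rT) = (625.1309 − 649.55) · e^(−0.0426·18/12)
= -24.4191 × 0.938099 = -22.91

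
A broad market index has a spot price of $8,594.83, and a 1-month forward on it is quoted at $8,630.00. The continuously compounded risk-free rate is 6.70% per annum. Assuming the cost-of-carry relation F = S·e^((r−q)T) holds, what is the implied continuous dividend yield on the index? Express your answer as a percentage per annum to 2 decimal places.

1.80%

From F = S·e^((r−q)T): (r − q) = ln(F/S)/T
ln(8630.00/8594.83) = ln(1.004092) = 0.004084
(r − q) = 0.004084 / (1/12) = 0.049008
q = r − ln(F/S)/T = 0.0670 − 0.049008 = 0.017992
q = 1.80%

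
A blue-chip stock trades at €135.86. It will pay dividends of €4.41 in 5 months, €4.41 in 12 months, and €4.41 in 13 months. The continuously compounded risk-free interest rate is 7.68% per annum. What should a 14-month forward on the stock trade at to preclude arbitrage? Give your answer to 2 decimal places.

PV(dividends) I = 4.41·e^(−0.0768·5/12) + 4.41·e^(−0.0768·12/12) + 4.41·e^(−0.0768·13/12)
I = 4.2711 + 4.0840 + 4.0579 = 12.4130
F = (S − I)·e^(rT) = (135.86 − 12.4130) · e^(0.0768·14/12)
= 123.4470 · e^0.089600 = 123.4470 × 1.093737 = €135.02

€135.02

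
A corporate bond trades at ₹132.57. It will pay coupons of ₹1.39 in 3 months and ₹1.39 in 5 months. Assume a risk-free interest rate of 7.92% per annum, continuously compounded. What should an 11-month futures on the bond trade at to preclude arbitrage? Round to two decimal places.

PV(coupons) I = 1.39·e^(−0.0792·3/12) + 1.39·e^(−0.0792·5/12)
I = 1.3627 + 1.3449 = 2.7076
F = (S − I)·e^(rT) = (132.57 − 2.7076) · e^(0.0792·11/12)
= 129.8624 · e^0.072600 = 129.8624 × 1.075300 = ₹139.64

₹139.64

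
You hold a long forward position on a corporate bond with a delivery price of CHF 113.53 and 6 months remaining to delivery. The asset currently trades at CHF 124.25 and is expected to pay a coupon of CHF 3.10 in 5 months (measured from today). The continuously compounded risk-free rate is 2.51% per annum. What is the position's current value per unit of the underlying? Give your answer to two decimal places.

CHF 9.07

PV(remaining coupons) I = 3.10·e^(−0.0251·5/12) = 3.0677
Current forward F = (S − I)·e^(rT) = (124.25 − 3.0677)·e^(0.0251·6/12) = 121.1823 × 1.012629 = 122.7127
Value (long) = (F − K)·e^(−rT) = (122.7127 − 113.53) × 0.987528 = 9.0682
Value = CHF 9.07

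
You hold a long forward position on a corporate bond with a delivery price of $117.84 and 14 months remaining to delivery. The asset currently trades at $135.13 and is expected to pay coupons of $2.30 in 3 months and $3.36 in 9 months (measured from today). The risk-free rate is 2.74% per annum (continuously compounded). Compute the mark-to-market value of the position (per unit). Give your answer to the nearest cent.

PV(remaining coupons) I = 2.30·e^(−0.0274·3/12) + 3.36·e^(−0.0274·9/12) = 5.5760
Current forward F = (S − I)·e^(rT) = (135.13 − 5.5760)·e^(0.0274·14/12) = 129.5540 × 1.032483 = 133.7623
Value (long) = (F − K)·e^(−rT) = (133.7623 − 117.84) × 0.968539 = 15.4214
Value = $15.42

$15.42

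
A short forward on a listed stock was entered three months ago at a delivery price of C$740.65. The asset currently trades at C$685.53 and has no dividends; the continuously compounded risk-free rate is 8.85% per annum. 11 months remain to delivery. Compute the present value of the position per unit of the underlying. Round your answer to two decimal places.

-C$2.59

Current fair forward for the remaining 11 months: F = S·e^(r·T), r = 0.0885
F = 685.53 · e^(0.0885 × 11/12) = 685.53 × 1.084506 = 743.4614
Value of long forward = (F − K)·e^(−rT) = (743.4614 − 740.65) · e^(−0.0885·11/12)
= 2.8114 × 0.922078 = 2.59
Short position value = −(long value) = -C$2.59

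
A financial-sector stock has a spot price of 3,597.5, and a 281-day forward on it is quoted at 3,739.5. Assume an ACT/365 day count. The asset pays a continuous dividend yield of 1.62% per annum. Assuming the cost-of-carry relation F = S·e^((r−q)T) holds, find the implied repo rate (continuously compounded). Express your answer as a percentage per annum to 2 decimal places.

From F = S·e^((r−q)T): (r − q) = ln(F/S)/T
ln(3739.5/3597.5) = ln(1.039472) = 0.038713
(r − q) = 0.038713 / (281/365) = 0.050286
r = ln(F/S)/T + q = 0.050286 + 0.0162 = 0.066486
r = 6.65%

6.65%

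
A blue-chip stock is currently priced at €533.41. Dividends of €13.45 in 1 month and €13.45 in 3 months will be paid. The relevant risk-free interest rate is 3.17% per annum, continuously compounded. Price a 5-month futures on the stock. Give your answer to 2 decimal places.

€513.39

PV(dividends) I = 13.45·e^(−0.0317·1/12) + 13.45·e^(−0.0317·3/12)
I = 13.4145 + 13.3438 = 26.7583
F = (S − I)·e^(rT) = (533.41 − 26.7583) · e^(0.0317·5/12)
= 506.6517 · e^0.013208 = 506.6517 × 1.013296 = €513.39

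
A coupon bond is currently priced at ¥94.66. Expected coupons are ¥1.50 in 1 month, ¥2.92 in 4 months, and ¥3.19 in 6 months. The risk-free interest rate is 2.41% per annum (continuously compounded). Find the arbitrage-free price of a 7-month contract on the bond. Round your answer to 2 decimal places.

¥88.35

PV(coupons) I = 1.50·e^(−0.0241·1/12) + 2.92·e^(−0.0241·4/12) + 3.19·e^(−0.0241·6/12)
I = 1.4970 + 2.8966 + 3.1518 = 7.5454
F = (S − I)·e^(rT) = (94.66 − 7.5454) · e^(0.0241·7/12)
= 87.1146 · e^0.014058 = 87.1146 × 1.014157 = ¥88.35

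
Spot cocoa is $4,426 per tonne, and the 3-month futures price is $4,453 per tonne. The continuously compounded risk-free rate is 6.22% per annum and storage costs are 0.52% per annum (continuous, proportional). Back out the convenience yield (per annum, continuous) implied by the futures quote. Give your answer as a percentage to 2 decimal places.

4.31%

F = S·e^((r+u−y)T) ⇒ (r+u−y) = ln(F/S)/T
ln(4453/4426) = 0.006082; /T ⇒ 0.024328
y = r + u − ln(F/S)/T = 0.0622 + 0.0052 − 0.024328 = 0.043072
y = 4.31%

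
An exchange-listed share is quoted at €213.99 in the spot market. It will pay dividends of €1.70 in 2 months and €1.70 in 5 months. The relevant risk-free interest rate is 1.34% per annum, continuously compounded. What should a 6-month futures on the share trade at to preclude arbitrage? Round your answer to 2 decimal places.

PV(dividends) I = 1.70·e^(−0.0134·2/12) + 1.70·e^(−0.0134·5/12)
I = 1.6962 + 1.6905 = 3.3867
F = (S − I)·e^(rT) = (213.99 − 3.3867) · e^(0.0134·6/12)
= 210.6033 · e^0.006700 = 210.6033 × 1.006722 = €212.02

€212.02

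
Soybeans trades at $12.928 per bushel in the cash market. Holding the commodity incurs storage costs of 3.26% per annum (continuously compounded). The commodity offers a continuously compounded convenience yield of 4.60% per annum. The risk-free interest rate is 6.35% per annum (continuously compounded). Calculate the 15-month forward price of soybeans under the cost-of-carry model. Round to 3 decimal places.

$13.764 per bushel

Net carry = r + u − y = 0.0635 + 0.0326 − 0.0460 = 0.0501
F = S·e^((r+u−y)T) = 12.928 · e^(0.0501 × 15/12) = 12.928 · e^0.062625
= 12.928 × 1.064628 = $13.764 per bushel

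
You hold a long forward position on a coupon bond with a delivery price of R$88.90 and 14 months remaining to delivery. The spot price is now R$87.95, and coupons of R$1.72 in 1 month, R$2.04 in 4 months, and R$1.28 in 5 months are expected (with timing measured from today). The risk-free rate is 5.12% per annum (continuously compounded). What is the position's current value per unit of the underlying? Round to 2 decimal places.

PV(remaining coupons) I = 1.72·e^(−0.0512·1/12) + 2.04·e^(−0.0512·4/12) + 1.28·e^(−0.0512·5/12) = 4.9711
Current forward F = (S − I)·e^(rT) = (87.95 − 4.9711)·e^(0.0512·14/12) = 82.9789 × 1.061553 = 88.0865
Value (long) = (F − K)·e^(−rT) = (88.0865 − 88.90) × 0.942016 = -0.7663
Value = -R$0.77

-R$0.77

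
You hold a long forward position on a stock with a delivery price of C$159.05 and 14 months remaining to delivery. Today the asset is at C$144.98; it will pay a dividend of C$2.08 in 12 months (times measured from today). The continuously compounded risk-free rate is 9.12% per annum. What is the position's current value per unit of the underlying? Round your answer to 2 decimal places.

C$0.09

PV(remaining dividends) I = 2.08·e^(−0.0912·12/12) = 1.8987
Current forward F = (S − I)·e^(rT) = (144.98 − 1.8987)·e^(0.0912·14/12) = 143.0813 × 1.112267 = 159.1446
Value (long) = (F − K)·e^(−rT) = (159.1446 − 159.05) × 0.899065 = 0.0851
Value = C$0.09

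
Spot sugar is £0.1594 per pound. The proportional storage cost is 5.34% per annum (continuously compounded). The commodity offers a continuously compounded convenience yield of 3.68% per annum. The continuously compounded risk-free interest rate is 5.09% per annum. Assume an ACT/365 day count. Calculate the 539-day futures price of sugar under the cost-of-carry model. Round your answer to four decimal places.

Net carry = r + u − y = 0.0509 + 0.0534 − 0.0368 = 0.0675
F = S·e^((r+u−y)T) = 0.1594 · e^(0.0675 × 539/365) = 0.1594 · e^0.099678
= 0.1594 × 1.104815 = £0.1761 per pound

£0.1761 per pound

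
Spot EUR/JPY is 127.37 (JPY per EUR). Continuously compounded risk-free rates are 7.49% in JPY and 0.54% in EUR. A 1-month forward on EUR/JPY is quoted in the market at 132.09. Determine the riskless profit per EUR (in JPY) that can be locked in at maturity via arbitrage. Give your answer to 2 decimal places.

3.98 per EUR (in JPY)

Fair forward: F* = S·e^(carry·T), with carry = (r_JPY − r_EUR) = 0.0749 − 0.0054 = 0.0695
F* = 127.37 · e^(0.0695 × 1/12) = 127.37 · e^0.005792 = 127.37 × 1.005809 = 128.1099
Market 132.09 > fair 128.1099: forward overpriced → cash-and-carry (buy spot, short the forward).
At maturity, profit = |F_mkt − F*| = |132.09 − 128.1099| = 3.98 per EUR (in JPY)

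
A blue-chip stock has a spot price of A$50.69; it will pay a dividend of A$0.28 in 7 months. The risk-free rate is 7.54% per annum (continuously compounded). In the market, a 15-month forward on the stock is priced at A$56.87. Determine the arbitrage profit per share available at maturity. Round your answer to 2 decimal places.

A$1.46 per share

PV(dividends) I = 0.28·e^(−0.0754·7/12) = 0.2680
Fair forward F* = (S − I)·e^(rT) = (50.69 − 0.2680)·e^0.094250 = 50.4220 × 1.098834 = 55.4054
Market A$56.87 > fair 55.4054: forward overpriced → cash-and-carry (borrow at r, buy the stock and collect the dividends, short the forward).
Profit at T = |F_mkt − F*| = |56.87 − 55.4054| = A$1.46 per share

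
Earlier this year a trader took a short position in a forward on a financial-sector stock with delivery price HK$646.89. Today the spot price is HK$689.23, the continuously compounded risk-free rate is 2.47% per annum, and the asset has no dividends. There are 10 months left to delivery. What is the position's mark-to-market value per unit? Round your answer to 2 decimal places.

-HK$55.52

Current fair forward for the remaining 10 months: F = S·e^(r·T), r = 0.0247
F = 689.23 · e^(0.0247 × 10/12) = 689.23 × 1.020797 = 703.5639
Value of long forward = (F − K)·e^(−rT) = (703.5639 − 646.89) · e^(−0.0247·10/12)
= 56.6739 × 0.979627 = 55.52
Short position value = −(long value) = -HK$55.52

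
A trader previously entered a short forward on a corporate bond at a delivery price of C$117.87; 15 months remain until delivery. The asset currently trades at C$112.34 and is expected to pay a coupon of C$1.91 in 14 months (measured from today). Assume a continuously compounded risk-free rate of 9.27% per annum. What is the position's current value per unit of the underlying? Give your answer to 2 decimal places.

PV(remaining coupons) I = 1.91·e^(−0.0927·14/12) = 1.7142
Current forward F = (S − I)·e^(rT) = (112.34 − 1.7142)·e^(0.0927·15/12) = 110.6258 × 1.122856 = 124.2168
Value (long) = (F − K)·e^(−rT) = (124.2168 − 117.87) × 0.890587 = 5.6524
Short position value = −(long value) = -C$5.65

-C$5.65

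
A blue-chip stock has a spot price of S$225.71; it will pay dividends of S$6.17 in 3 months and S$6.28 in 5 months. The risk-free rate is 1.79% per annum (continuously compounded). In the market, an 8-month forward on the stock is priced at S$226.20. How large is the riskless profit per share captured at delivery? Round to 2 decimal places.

S$10.30 per share

PV(dividends) I = 6.17·e^(−0.0179·3/12) + 6.28·e^(−0.0179·5/12) = 12.3758
Fair forward F* = (S − I)·e^(rT) = (225.71 − 12.3758)·e^0.011933 = 213.3342 × 1.012004 = 215.8951
Market S$226.20 > fair 215.8951: forward overpriced → cash-and-carry (borrow at r, buy the stock and collect the dividends, short the forward).
Profit at T = |F_mkt − F*| = |226.20 − 215.8951| = S$10.30 per share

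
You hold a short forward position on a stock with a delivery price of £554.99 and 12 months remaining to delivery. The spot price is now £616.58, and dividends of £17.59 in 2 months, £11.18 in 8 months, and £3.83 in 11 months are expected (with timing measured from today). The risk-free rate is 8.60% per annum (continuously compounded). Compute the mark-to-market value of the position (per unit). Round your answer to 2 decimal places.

-£75.89

PV(remaining dividends) I = 17.59·e^(−0.0860·2/12) + 11.18·e^(−0.0860·8/12) + 3.83·e^(−0.0860·11/12) = 31.4364
Current forward F = (S − I)·e^(rT) = (616.58 − 31.4364)·e^(0.0860·12/12) = 585.1436 × 1.089806 = 637.6930
Value (long) = (F − K)·e^(−rT) = (637.6930 − 554.99) × 0.917594 = 75.8878
Short position value = −(long value) = -£75.89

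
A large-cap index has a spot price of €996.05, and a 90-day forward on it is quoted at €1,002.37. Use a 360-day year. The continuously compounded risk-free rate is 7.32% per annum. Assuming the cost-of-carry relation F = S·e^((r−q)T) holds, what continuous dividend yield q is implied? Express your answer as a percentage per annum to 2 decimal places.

From F = S·e^((r−q)T): (r − q) = ln(F/S)/T
ln(1002.37/996.05) = ln(1.006345) = 0.006325
(r − q) = 0.006325 / (90/360) = 0.025300
q = r − ln(F/S)/T = 0.0732 − 0.025300 = 0.047900
q = 4.79%

4.79%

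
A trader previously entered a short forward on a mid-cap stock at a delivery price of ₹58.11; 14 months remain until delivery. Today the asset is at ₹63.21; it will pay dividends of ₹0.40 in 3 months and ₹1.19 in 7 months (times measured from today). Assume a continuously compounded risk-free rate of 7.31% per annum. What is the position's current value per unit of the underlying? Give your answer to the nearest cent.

PV(remaining dividends) I = 0.40·e^(−0.0731·3/12) + 1.19·e^(−0.0731·7/12) = 1.5331
Current forward F = (S − I)·e^(rT) = (63.21 − 1.5331)·e^(0.0731·14/12) = 61.6769 × 1.089026 = 67.1677
Value (long) = (F − K)·e^(−rT) = (67.1677 − 58.11) × 0.918252 = 8.3173
Short position value = −(long value) = -₹8.32

-₹8.32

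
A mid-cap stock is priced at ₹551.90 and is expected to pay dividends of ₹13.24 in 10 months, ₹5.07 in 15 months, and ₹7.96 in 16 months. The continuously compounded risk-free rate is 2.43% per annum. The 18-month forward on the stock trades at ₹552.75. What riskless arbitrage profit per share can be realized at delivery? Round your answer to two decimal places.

PV(dividends) I = 13.24·e^(−0.0243·10/12) + 5.07·e^(−0.0243·15/12) + 7.96·e^(−0.0243·16/12) = 25.5991
Fair forward F* = (S − I)·e^(rT) = (551.90 − 25.5991)·e^0.036450 = 526.3009 × 1.037122 = 545.8382
Market ₹552.75 > fair 545.8382: forward overpriced → cash-and-carry (borrow at r, buy the stock and collect the dividends, short the forward).
Profit at T = |F_mkt − F*| = |552.75 − 545.8382| = ₹6.91 per share

₹6.91 per share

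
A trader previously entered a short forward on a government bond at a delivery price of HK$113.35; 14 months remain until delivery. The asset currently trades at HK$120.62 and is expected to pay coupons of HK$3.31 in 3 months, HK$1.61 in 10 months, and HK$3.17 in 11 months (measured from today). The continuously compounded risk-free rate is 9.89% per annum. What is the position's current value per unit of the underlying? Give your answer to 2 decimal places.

PV(remaining coupons) I = 3.31·e^(−0.0989·3/12) + 1.61·e^(−0.0989·10/12) + 3.17·e^(−0.0989·11/12) = 7.6070
Current forward F = (S − I)·e^(rT) = (120.62 − 7.6070)·e^(0.0989·14/12) = 113.0130 × 1.122304 = 126.8349
Value (long) = (F − K)·e^(−rT) = (126.8349 − 113.35) × 0.891025 = 12.0154
Short position value = −(long value) = -HK$12.02

-HK$12.02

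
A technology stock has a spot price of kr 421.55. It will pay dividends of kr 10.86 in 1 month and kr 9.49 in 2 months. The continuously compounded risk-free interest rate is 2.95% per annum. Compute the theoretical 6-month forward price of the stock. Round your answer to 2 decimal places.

PV(dividends) I = 10.86·e^(−0.0295·1/12) + 9.49·e^(−0.0295·2/12)
I = 10.8333 + 9.4435 = 20.2768
F = (S − I)·e^(rT) = (421.55 − 20.2768) · e^(0.0295·6/12)
= 401.2732 · e^0.014750 = 401.2732 × 1.014859 = kr 407.24

kr 407.24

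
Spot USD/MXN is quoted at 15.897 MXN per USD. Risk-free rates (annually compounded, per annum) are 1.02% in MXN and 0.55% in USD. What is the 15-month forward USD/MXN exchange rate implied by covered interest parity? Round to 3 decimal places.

By covered interest parity, F = S · (1+r_MXN)^T / (1+r_USD)^T
= 15.897 × 1.012766 / 1.006880 = 15.897 × 1.005846
F = 15.990 MXN per USD

15.990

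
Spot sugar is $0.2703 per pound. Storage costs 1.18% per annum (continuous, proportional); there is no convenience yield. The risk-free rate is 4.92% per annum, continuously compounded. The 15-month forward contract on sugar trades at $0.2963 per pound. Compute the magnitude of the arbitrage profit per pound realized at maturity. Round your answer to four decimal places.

Fair forward: F* = S·e^(carry·T), with carry = (r + u) = 0.0492 + 0.0118 = 0.0610
F* = 0.2703 · e^(0.0610 × 15/12) = 0.2703 · e^0.076250 = 0.2703 × 1.079232 = $0.2917
Market $0.2963 > fair $0.2917: forward overpriced → cash-and-carry (buy spot, short the forward).
At maturity, profit = |F_mkt − F*| = |0.2963 − 0.2917| = $0.0046 per pound

$0.0046 per pound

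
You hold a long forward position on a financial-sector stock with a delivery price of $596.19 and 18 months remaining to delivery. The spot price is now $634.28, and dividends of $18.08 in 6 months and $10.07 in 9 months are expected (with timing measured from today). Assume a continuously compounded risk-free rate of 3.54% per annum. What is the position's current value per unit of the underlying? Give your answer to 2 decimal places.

PV(remaining dividends) I = 18.08·e^(−0.0354·6/12) + 10.07·e^(−0.0354·9/12) = 27.5690
Current forward F = (S − I)·e^(rT) = (634.28 − 27.5690)·e^(0.0354·18/12) = 606.7110 × 1.054535 = 639.7980
Value (long) = (F − K)·e^(−rT) = (639.7980 − 596.19) × 0.948285 = 41.3528
Value = $41.35

$41.35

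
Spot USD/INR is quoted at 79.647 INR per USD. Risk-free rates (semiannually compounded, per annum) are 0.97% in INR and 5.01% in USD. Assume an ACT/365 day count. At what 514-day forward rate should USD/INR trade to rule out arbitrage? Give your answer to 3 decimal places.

By covered interest parity, F = S · (1+r_INR/2)^(2T) / (1+r_USD/2)^(2T)
= 79.647 × 1.013720 / 1.072168 = 79.647 × 0.945486
F = 75.305 INR per USD

75.305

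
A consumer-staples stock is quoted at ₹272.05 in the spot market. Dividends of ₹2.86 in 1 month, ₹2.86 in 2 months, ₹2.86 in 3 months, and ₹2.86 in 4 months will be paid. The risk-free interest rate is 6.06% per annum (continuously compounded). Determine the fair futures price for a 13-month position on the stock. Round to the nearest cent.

PV(dividends) I = 2.86·e^(−0.0606·1/12) + 2.86·e^(−0.0606·2/12) + 2.86·e^(−0.0606·3/12) + 2.86·e^(−0.0606·4/12)
I = 2.8456 + 2.8313 + 2.8170 + 2.8028 = 11.2967
F = (S − I)·e^(rT) = (272.05 − 11.2967) · e^(0.0606·13/12)
= 260.7533 · e^0.065650 = 260.7533 × 1.067853 = ₹278.45

₹278.45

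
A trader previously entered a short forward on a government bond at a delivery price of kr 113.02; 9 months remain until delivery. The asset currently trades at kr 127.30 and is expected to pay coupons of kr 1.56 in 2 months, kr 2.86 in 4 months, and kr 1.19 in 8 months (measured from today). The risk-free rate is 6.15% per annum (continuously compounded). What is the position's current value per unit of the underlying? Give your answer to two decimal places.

PV(remaining coupons) I = 1.56·e^(−0.0615·2/12) + 2.86·e^(−0.0615·4/12) + 1.19·e^(−0.0615·8/12) = 5.4883
Current forward F = (S − I)·e^(rT) = (127.30 − 5.4883)·e^(0.0615·9/12) = 121.8117 × 1.047205 = 127.5618
Value (long) = (F − K)·e^(−rT) = (127.5618 − 113.02) × 0.954923 = 13.8863
Short position value = −(long value) = -kr 13.89

-kr 13.89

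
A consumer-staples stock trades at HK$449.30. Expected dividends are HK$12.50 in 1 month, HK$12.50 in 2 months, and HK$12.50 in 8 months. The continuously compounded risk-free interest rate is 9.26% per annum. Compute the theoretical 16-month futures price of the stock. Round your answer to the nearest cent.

PV(dividends) I = 12.50·e^(−0.0926·1/12) + 12.50·e^(−0.0926·2/12) + 12.50·e^(−0.0926·8/12)
I = 12.4039 + 12.3086 + 11.7517 = 36.4642
F = (S − I)·e^(rT) = (449.30 − 36.4642) · e^(0.0926·16/12)
= 412.8358 · e^0.123467 = 412.8358 × 1.131413 = HK$467.09

HK$467.09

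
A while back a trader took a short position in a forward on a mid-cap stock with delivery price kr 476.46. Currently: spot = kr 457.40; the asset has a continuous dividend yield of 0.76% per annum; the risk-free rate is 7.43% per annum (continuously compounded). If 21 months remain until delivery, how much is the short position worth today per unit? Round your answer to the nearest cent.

-kr 32.99

Current fair forward for the remaining 21 months: F = S·e^((r − q)·T), (r − q) = 0.0743 − 0.0076 = 0.0667
F = 457.40 · e^(0.0667 × 21/12) = 457.40 × 1.123810 = 514.0307
Value of long forward = (F − K)·e^(−rT) = (514.0307 − 476.46) · e^(−0.0743·21/12)
= 37.5707 × 0.878073 = 32.99
Short position value = −(long value) = -kr 32.99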